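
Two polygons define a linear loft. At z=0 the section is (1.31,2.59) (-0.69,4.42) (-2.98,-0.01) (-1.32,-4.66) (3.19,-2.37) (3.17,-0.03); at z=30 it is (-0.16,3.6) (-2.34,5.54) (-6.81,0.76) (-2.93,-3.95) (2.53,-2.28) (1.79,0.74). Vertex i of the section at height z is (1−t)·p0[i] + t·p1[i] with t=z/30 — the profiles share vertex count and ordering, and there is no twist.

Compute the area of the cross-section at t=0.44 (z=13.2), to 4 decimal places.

Cross-section at t=0.44: each vertex is (1-t)·p0[i] + t·p1[i].
  v1: (1-0.44)·(1.31,2.59) + 0.44·(-0.16,3.6) = (0.6632,3.0344)
  v2: (1-0.44)·(-0.69,4.42) + 0.44·(-2.34,5.54) = (-1.4160,4.9128)
  v3: (1-0.44)·(-2.98,-0.01) + 0.44·(-6.81,0.76) = (-4.6652,0.3288)
  v4: (1-0.44)·(-1.32,-4.66) + 0.44·(-2.93,-3.95) = (-2.0284,-4.3476)
  v5: (1-0.44)·(3.19,-2.37) + 0.44·(2.53,-2.28) = (2.8996,-2.3304)
  v6: (1-0.44)·(3.17,-0.03) + 0.44·(1.79,0.74) = (2.5628,0.3088)
Shoelace sum Σ(x_i·y_{i+1} − x_{i+1}·y_i):
  i=1: 0.6632·4.9128 − -1.4160·3.0344 = +7.5549 (running +7.5549)
  i=2: -1.4160·0.3288 − -4.6652·4.9128 = +22.4536 (running +30.0085)
  i=3: -4.6652·-4.3476 − -2.0284·0.3288 = +20.9494 (running +50.9579)
  i=4: -2.0284·-2.3304 − 2.8996·-4.3476 = +17.3333 (running +68.2911)
  i=5: 2.8996·0.3088 − 2.5628·-2.3304 = +6.8677 (running +75.1589)
  i=6: 2.5628·3.0344 − 0.6632·0.3088 = +7.5718 (running +82.7306)
Area = |Σ|/2 = |82.7306|/2 = 41.3653

Area at t=0.44: 41.3653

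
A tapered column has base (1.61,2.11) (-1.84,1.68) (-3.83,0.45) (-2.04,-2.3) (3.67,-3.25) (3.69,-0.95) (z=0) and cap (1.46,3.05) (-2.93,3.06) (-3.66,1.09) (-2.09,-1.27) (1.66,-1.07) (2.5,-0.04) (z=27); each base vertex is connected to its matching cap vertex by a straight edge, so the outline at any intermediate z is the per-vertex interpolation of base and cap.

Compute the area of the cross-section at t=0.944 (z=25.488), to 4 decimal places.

Area at t=0.944: 21.7694

Cross-section at t=0.944: each vertex is (1-t)·p0[i] + t·p1[i].
  v1: (1-0.944)·(1.61,2.11) + 0.944·(1.46,3.05) = (1.4684,2.9974)
  v2: (1-0.944)·(-1.84,1.68) + 0.944·(-2.93,3.06) = (-2.8690,2.9827)
  v3: (1-0.944)·(-3.83,0.45) + 0.944·(-3.66,1.09) = (-3.6695,1.0542)
  v4: (1-0.944)·(-2.04,-2.3) + 0.944·(-2.09,-1.27) = (-2.0872,-1.3277)
  v5: (1-0.944)·(3.67,-3.25) + 0.944·(1.66,-1.07) = (1.7726,-1.1921)
  v6: (1-0.944)·(3.69,-0.95) + 0.944·(2.5,-0.04) = (2.5666,-0.0910)
Shoelace sum Σ(x_i·y_{i+1} − x_{i+1}·y_i):
  i=1: 1.4684·2.9827 − -2.8690·2.9974 = +12.9791 (running +12.9791)
  i=2: -2.8690·1.0542 − -3.6695·2.9827 = +7.9208 (running +20.8999)
  i=3: -3.6695·-1.3277 − -2.0872·1.0542 = +7.0722 (running +27.9721)
  i=4: -2.0872·-1.1921 − 1.7726·-1.3277 = +4.8415 (running +32.8136)
  i=5: 1.7726·-0.0910 − 2.5666·-1.1921 = +2.8984 (running +35.7120)
  i=6: 2.5666·2.9974 − 1.4684·-0.0910 = +7.8267 (running +43.5388)
Area = |Σ|/2 = |43.5388|/2 = 21.7694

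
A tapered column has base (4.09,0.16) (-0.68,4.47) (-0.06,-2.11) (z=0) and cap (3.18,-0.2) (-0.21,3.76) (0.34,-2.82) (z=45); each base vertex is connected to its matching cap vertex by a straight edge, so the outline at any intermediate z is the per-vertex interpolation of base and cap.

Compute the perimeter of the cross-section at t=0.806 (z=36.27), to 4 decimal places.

Perimeter at t=0.806: 16.0558

Cross-section at t=0.806: each vertex is (1-t)·p0[i] + t·p1[i].
  v1: (1-0.806)·(4.09,0.16) + 0.806·(3.18,-0.2) = (3.3565,-0.1302)
  v2: (1-0.806)·(-0.68,4.47) + 0.806·(-0.21,3.76) = (-0.3012,3.8977)
  v3: (1-0.806)·(-0.06,-2.11) + 0.806·(0.34,-2.82) = (0.2624,-2.6823)
Perimeter = Σ |v_{i+1} − v_i|:
  edge 1→2: √(-3.6577² + 4.0279²) = 5.4409 (running 5.4409)
  edge 2→3: √(0.5636² + -6.5800²) = 6.6041 (running 12.0449)
  edge 3→1: √(3.0941² + 2.5521²) = 4.0108 (running 16.0558)
Perimeter = 16.0558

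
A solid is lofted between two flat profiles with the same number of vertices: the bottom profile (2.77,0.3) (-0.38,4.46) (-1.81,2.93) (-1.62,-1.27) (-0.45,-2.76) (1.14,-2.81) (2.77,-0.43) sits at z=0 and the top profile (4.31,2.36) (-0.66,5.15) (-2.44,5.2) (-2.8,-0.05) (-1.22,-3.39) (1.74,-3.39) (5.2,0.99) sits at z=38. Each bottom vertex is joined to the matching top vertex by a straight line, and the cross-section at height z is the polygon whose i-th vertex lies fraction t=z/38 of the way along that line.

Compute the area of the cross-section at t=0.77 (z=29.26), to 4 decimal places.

Area at t=0.77: 40.4436

Cross-section at t=0.77: each vertex is (1-t)·p0[i] + t·p1[i].
  v1: (1-0.77)·(2.77,0.3) + 0.77·(4.31,2.36) = (3.9558,1.8862)
  v2: (1-0.77)·(-0.38,4.46) + 0.77·(-0.66,5.15) = (-0.5956,4.9913)
  v3: (1-0.77)·(-1.81,2.93) + 0.77·(-2.44,5.2) = (-2.2951,4.6779)
  v4: (1-0.77)·(-1.62,-1.27) + 0.77·(-2.8,-0.05) = (-2.5286,-0.3306)
  v5: (1-0.77)·(-0.45,-2.76) + 0.77·(-1.22,-3.39) = (-1.0429,-3.2451)
  v6: (1-0.77)·(1.14,-2.81) + 0.77·(1.74,-3.39) = (1.6020,-3.2566)
  v7: (1-0.77)·(2.77,-0.43) + 0.77·(5.2,0.99) = (4.6411,0.6634)
Shoelace sum Σ(x_i·y_{i+1} − x_{i+1}·y_i):
  i=1: 3.9558·4.9913 − -0.5956·1.8862 = +20.8680 (running +20.8680)
  i=2: -0.5956·4.6779 − -2.2951·4.9913 = +8.6694 (running +29.5374)
  i=3: -2.2951·-0.3306 − -2.5286·4.6779 = +12.5873 (running +42.1247)
  i=4: -2.5286·-3.2451 − -1.0429·-0.3306 = +7.8608 (running +49.9855)
  i=5: -1.0429·-3.2566 − 1.6020·-3.2451 = +8.5950 (running +58.5804)
  i=6: 1.6020·0.6634 − 4.6411·-3.2566 = +16.1770 (running +74.7574)
  i=7: 4.6411·1.8862 − 3.9558·0.6634 = +6.1298 (running +80.8872)
Area = |Σ|/2 = |80.8872|/2 = 40.4436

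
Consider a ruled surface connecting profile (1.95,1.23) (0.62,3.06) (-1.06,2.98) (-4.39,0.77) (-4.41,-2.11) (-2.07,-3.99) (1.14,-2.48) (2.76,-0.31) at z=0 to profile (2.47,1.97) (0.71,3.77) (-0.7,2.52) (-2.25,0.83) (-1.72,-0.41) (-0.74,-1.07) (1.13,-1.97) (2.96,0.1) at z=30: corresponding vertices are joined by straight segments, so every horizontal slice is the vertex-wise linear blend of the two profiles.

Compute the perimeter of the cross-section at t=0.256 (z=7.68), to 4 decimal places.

Cross-section at t=0.256: each vertex is (1-t)·p0[i] + t·p1[i].
  v1: (1-0.256)·(1.95,1.23) + 0.256·(2.47,1.97) = (2.0831,1.4194)
  v2: (1-0.256)·(0.62,3.06) + 0.256·(0.71,3.77) = (0.6430,3.2418)
  v3: (1-0.256)·(-1.06,2.98) + 0.256·(-0.7,2.52) = (-0.9678,2.8622)
  v4: (1-0.256)·(-4.39,0.77) + 0.256·(-2.25,0.83) = (-3.8422,0.7854)
  v5: (1-0.256)·(-4.41,-2.11) + 0.256·(-1.72,-0.41) = (-3.7214,-1.6748)
  v6: (1-0.256)·(-2.07,-3.99) + 0.256·(-0.74,-1.07) = (-1.7295,-3.2425)
  v7: (1-0.256)·(1.14,-2.48) + 0.256·(1.13,-1.97) = (1.1374,-2.3494)
  v8: (1-0.256)·(2.76,-0.31) + 0.256·(2.96,0.1) = (2.8112,-0.2050)
Perimeter = Σ |v_{i+1} − v_i|:
  edge 1→2: √(-1.4401² + 1.8223²) = 2.3226 (running 2.3226)
  edge 2→3: √(-1.6109² + -0.3795²) = 1.6550 (running 3.9776)
  edge 3→4: √(-2.8743² + -2.0769²) = 3.5461 (running 7.5238)
  edge 4→5: √(0.1208² + -2.4602²) = 2.4631 (running 9.9869)
  edge 5→6: √(1.9918² + -1.5677²) = 2.5348 (running 12.5217)
  edge 6→7: √(2.8670² + 0.8930²) = 3.0028 (running 15.5245)
  edge 7→8: √(1.6738² + 2.1444²) = 2.7203 (running 18.2448)
  edge 8→1: √(-0.7281² + 1.6245²) = 1.7802 (running 20.0250)
Perimeter = 20.0250

Perimeter at t=0.256: 20.0250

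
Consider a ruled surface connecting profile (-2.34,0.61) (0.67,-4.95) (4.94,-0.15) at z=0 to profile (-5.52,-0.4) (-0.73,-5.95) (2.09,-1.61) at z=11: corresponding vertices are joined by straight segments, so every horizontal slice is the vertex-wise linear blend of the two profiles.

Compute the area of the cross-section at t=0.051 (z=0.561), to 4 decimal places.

Area at t=0.051: 19.0694

Cross-section at t=0.051: each vertex is (1-t)·p0[i] + t·p1[i].
  v1: (1-0.051)·(-2.34,0.61) + 0.051·(-5.52,-0.4) = (-2.5022,0.5585)
  v2: (1-0.051)·(0.67,-4.95) + 0.051·(-0.73,-5.95) = (0.5986,-5.0010)
  v3: (1-0.051)·(4.94,-0.15) + 0.051·(2.09,-1.61) = (4.7946,-0.2245)
Shoelace sum Σ(x_i·y_{i+1} − x_{i+1}·y_i):
  i=1: -2.5022·-5.0010 − 0.5986·0.5585 = +12.1791 (running +12.1791)
  i=2: 0.5986·-0.2245 − 4.7946·-5.0010 = +23.8437 (running +36.0228)
  i=3: 4.7946·0.5585 − -2.5022·-0.2245 = +2.1161 (running +38.1389)
Area = |Σ|/2 = |38.1389|/2 = 19.0694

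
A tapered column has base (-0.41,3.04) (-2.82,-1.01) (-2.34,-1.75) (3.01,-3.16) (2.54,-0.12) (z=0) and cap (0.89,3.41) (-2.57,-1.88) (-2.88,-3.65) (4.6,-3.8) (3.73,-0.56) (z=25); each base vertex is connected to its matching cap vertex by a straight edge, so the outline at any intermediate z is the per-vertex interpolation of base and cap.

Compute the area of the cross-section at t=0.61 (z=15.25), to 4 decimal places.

Area at t=0.61: 26.8434

Cross-section at t=0.61: each vertex is (1-t)·p0[i] + t·p1[i].
  v1: (1-0.61)·(-0.41,3.04) + 0.61·(0.89,3.41) = (0.3830,3.2657)
  v2: (1-0.61)·(-2.82,-1.01) + 0.61·(-2.57,-1.88) = (-2.6675,-1.5407)
  v3: (1-0.61)·(-2.34,-1.75) + 0.61·(-2.88,-3.65) = (-2.6694,-2.9090)
  v4: (1-0.61)·(3.01,-3.16) + 0.61·(4.6,-3.8) = (3.9799,-3.5504)
  v5: (1-0.61)·(2.54,-0.12) + 0.61·(3.73,-0.56) = (3.2659,-0.3884)
Shoelace sum Σ(x_i·y_{i+1} − x_{i+1}·y_i):
  i=1: 0.3830·-1.5407 − -2.6675·3.2657 = +8.1212 (running +8.1212)
  i=2: -2.6675·-2.9090 − -2.6694·-1.5407 = +3.6470 (running +11.7682)
  i=3: -2.6694·-3.5504 − 3.9799·-2.9090 = +21.0550 (running +32.8231)
  i=4: 3.9799·-0.3884 − 3.2659·-3.5504 = +10.0495 (running +42.8726)
  i=5: 3.2659·3.2657 − 0.3830·-0.3884 = +10.8142 (running +53.6868)
Area = |Σ|/2 = |53.6868|/2 = 26.8434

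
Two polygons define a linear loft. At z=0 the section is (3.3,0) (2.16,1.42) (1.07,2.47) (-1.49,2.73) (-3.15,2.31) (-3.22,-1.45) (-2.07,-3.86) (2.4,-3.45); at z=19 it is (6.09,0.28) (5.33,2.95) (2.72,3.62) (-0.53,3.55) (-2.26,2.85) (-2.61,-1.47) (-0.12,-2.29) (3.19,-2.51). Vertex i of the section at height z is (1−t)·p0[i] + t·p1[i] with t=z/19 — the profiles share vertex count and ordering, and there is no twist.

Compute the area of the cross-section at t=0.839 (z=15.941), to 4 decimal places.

Area at t=0.839: 41.5166

Cross-section at t=0.839: each vertex is (1-t)·p0[i] + t·p1[i].
  v1: (1-0.839)·(3.3,0) + 0.839·(6.09,0.28) = (5.6408,0.2349)
  v2: (1-0.839)·(2.16,1.42) + 0.839·(5.33,2.95) = (4.8196,2.7037)
  v3: (1-0.839)·(1.07,2.47) + 0.839·(2.72,3.62) = (2.4544,3.4348)
  v4: (1-0.839)·(-1.49,2.73) + 0.839·(-0.53,3.55) = (-0.6846,3.4180)
  v5: (1-0.839)·(-3.15,2.31) + 0.839·(-2.26,2.85) = (-2.4033,2.7631)
  v6: (1-0.839)·(-3.22,-1.45) + 0.839·(-2.61,-1.47) = (-2.7082,-1.4668)
  v7: (1-0.839)·(-2.07,-3.86) + 0.839·(-0.12,-2.29) = (-0.4340,-2.5428)
  v8: (1-0.839)·(2.4,-3.45) + 0.839·(3.19,-2.51) = (3.0628,-2.6613)
Shoelace sum Σ(x_i·y_{i+1} − x_{i+1}·y_i):
  i=1: 5.6408·2.7037 − 4.8196·0.2349 = +14.1187 (running +14.1187)
  i=2: 4.8196·3.4348 − 2.4544·2.7037 = +9.9190 (running +24.0376)
  i=3: 2.4544·3.4180 − -0.6846·3.4348 = +10.7403 (running +34.7779)
  i=4: -0.6846·2.7631 − -2.4033·3.4180 = +6.3229 (running +41.1008)
  i=5: -2.4033·-1.4668 − -2.7082·2.7631 = +11.0080 (running +52.1089)
  i=6: -2.7082·-2.5428 − -0.4340·-1.4668 = +6.2498 (running +58.3587)
  i=7: -0.4340·-2.6613 − 3.0628·-2.5428 = +8.9429 (running +67.3016)
  i=8: 3.0628·0.2349 − 5.6408·-2.6613 = +15.7316 (running +83.0332)
Area = |Σ|/2 = |83.0332|/2 = 41.5166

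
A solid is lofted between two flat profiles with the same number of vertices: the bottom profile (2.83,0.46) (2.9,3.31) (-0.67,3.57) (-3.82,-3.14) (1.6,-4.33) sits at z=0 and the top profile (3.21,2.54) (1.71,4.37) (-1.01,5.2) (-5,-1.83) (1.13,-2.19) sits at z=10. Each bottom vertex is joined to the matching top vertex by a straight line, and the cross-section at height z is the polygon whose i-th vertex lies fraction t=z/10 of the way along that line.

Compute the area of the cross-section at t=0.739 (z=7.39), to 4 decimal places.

Area at t=0.739: 36.5944

Cross-section at t=0.739: each vertex is (1-t)·p0[i] + t·p1[i].
  v1: (1-0.739)·(2.83,0.46) + 0.739·(3.21,2.54) = (3.1108,1.9971)
  v2: (1-0.739)·(2.9,3.31) + 0.739·(1.71,4.37) = (2.0206,4.0933)
  v3: (1-0.739)·(-0.67,3.57) + 0.739·(-1.01,5.2) = (-0.9213,4.7746)
  v4: (1-0.739)·(-3.82,-3.14) + 0.739·(-5,-1.83) = (-4.6920,-2.1719)
  v5: (1-0.739)·(1.6,-4.33) + 0.739·(1.13,-2.19) = (1.2527,-2.7485)
Shoelace sum Σ(x_i·y_{i+1} − x_{i+1}·y_i):
  i=1: 3.1108·4.0933 − 2.0206·1.9971 = +8.6983 (running +8.6983)
  i=2: 2.0206·4.7746 − -0.9213·4.0933 = +13.4185 (running +22.1168)
  i=3: -0.9213·-2.1719 − -4.6920·4.7746 = +24.4033 (running +46.5200)
  i=4: -4.6920·-2.7485 − 1.2527·-2.1719 = +15.6169 (running +62.1369)
  i=5: 1.2527·1.9971 − 3.1108·-2.7485 = +11.0519 (running +73.1889)
Area = |Σ|/2 = |73.1889|/2 = 36.5944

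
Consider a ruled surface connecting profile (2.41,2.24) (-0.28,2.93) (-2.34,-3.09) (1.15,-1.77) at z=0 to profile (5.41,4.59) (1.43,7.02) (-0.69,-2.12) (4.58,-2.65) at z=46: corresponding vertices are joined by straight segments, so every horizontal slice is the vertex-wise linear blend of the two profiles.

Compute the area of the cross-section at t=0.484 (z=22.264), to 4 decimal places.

Area at t=0.484: 25.9820

Cross-section at t=0.484: each vertex is (1-t)·p0[i] + t·p1[i].
  v1: (1-0.484)·(2.41,2.24) + 0.484·(5.41,4.59) = (3.8620,3.3774)
  v2: (1-0.484)·(-0.28,2.93) + 0.484·(1.43,7.02) = (0.5476,4.9096)
  v3: (1-0.484)·(-2.34,-3.09) + 0.484·(-0.69,-2.12) = (-1.5414,-2.6205)
  v4: (1-0.484)·(1.15,-1.77) + 0.484·(4.58,-2.65) = (2.8101,-2.1959)
Shoelace sum Σ(x_i·y_{i+1} − x_{i+1}·y_i):
  i=1: 3.8620·4.9096 − 0.5476·3.3774 = +17.1111 (running +17.1111)
  i=2: 0.5476·-2.6205 − -1.5414·4.9096 = +6.1325 (running +23.2436)
  i=3: -1.5414·-2.1959 − 2.8101·-2.6205 = +10.7488 (running +33.9924)
  i=4: 2.8101·3.3774 − 3.8620·-2.1959 = +17.9715 (running +51.9639)
Area = |Σ|/2 = |51.9639|/2 = 25.9820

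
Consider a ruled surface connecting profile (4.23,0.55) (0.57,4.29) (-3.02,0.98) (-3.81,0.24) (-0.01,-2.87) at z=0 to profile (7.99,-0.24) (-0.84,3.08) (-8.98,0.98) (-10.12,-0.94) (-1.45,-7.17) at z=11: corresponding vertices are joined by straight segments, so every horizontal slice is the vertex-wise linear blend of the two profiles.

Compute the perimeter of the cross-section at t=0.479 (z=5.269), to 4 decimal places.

Cross-section at t=0.479: each vertex is (1-t)·p0[i] + t·p1[i].
  v1: (1-0.479)·(4.23,0.55) + 0.479·(7.99,-0.24) = (6.0310,0.1716)
  v2: (1-0.479)·(0.57,4.29) + 0.479·(-0.84,3.08) = (-0.1054,3.7104)
  v3: (1-0.479)·(-3.02,0.98) + 0.479·(-8.98,0.98) = (-5.8748,0.9800)
  v4: (1-0.479)·(-3.81,0.24) + 0.479·(-10.12,-0.94) = (-6.8325,-0.3252)
  v5: (1-0.479)·(-0.01,-2.87) + 0.479·(-1.45,-7.17) = (-0.6998,-4.9297)
Perimeter = Σ |v_{i+1} − v_i|:
  edge 1→2: √(-6.1364² + 3.5388²) = 7.0837 (running 7.0837)
  edge 2→3: √(-5.7695² + -2.7304²) = 6.3829 (running 13.4666)
  edge 3→4: √(-0.9576² + -1.3052²) = 1.6189 (running 15.0855)
  edge 4→5: √(6.1327² + -4.6045²) = 7.6689 (running 22.7544)
  edge 5→1: √(6.7308² + 5.1013²) = 8.4455 (running 31.1999)
Perimeter = 31.1999

Perimeter at t=0.479: 31.1999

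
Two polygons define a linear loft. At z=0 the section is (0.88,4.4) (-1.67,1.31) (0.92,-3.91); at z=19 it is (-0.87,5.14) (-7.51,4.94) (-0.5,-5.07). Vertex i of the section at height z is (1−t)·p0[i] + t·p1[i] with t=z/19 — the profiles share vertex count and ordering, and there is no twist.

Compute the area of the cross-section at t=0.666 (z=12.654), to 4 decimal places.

Cross-section at t=0.666: each vertex is (1-t)·p0[i] + t·p1[i].
  v1: (1-0.666)·(0.88,4.4) + 0.666·(-0.87,5.14) = (-0.2855,4.8928)
  v2: (1-0.666)·(-1.67,1.31) + 0.666·(-7.51,4.94) = (-5.5594,3.7276)
  v3: (1-0.666)·(0.92,-3.91) + 0.666·(-0.5,-5.07) = (-0.0257,-4.6826)
Shoelace sum Σ(x_i·y_{i+1} − x_{i+1}·y_i):
  i=1: -0.2855·3.7276 − -5.5594·4.8928 = +26.1372 (running +26.1372)
  i=2: -5.5594·-4.6826 − -0.0257·3.7276 = +26.1283 (running +52.2655)
  i=3: -0.0257·4.8928 − -0.2855·-4.6826 = -1.4627 (running +50.8028)
Area = |Σ|/2 = |50.8028|/2 = 25.4014

Area at t=0.666: 25.4014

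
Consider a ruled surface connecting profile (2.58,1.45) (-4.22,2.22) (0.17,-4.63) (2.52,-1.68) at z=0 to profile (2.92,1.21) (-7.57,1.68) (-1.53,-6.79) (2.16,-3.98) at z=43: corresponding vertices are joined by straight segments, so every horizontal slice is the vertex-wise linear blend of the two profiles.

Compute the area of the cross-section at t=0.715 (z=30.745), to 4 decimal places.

Cross-section at t=0.715: each vertex is (1-t)·p0[i] + t·p1[i].
  v1: (1-0.715)·(2.58,1.45) + 0.715·(2.92,1.21) = (2.8231,1.2784)
  v2: (1-0.715)·(-4.22,2.22) + 0.715·(-7.57,1.68) = (-6.6152,1.8339)
  v3: (1-0.715)·(0.17,-4.63) + 0.715·(-1.53,-6.79) = (-1.0455,-6.1744)
  v4: (1-0.715)·(2.52,-1.68) + 0.715·(2.16,-3.98) = (2.2626,-3.3245)
Shoelace sum Σ(x_i·y_{i+1} − x_{i+1}·y_i):
  i=1: 2.8231·1.8339 − -6.6152·1.2784 = +13.6342 (running +13.6342)
  i=2: -6.6152·-6.1744 − -1.0455·1.8339 = +42.7625 (running +56.3968)
  i=3: -1.0455·-3.3245 − 2.2626·-6.1744 = +17.4460 (running +73.8427)
  i=4: 2.2626·1.2784 − 2.8231·-3.3245 = +12.2779 (running +86.1206)
Area = |Σ|/2 = |86.1206|/2 = 43.0603

Area at t=0.715: 43.0603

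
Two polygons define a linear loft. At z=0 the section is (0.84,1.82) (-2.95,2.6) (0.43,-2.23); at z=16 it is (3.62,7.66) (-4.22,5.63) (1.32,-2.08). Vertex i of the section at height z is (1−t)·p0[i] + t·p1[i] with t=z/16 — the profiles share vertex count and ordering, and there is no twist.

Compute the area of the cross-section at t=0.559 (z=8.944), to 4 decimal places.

Area at t=0.559: 21.3073

Cross-section at t=0.559: each vertex is (1-t)·p0[i] + t·p1[i].
  v1: (1-0.559)·(0.84,1.82) + 0.559·(3.62,7.66) = (2.3940,5.0846)
  v2: (1-0.559)·(-2.95,2.6) + 0.559·(-4.22,5.63) = (-3.6599,4.2938)
  v3: (1-0.559)·(0.43,-2.23) + 0.559·(1.32,-2.08) = (0.9275,-2.1462)
Shoelace sum Σ(x_i·y_{i+1} − x_{i+1}·y_i):
  i=1: 2.3940·4.2938 − -3.6599·5.0846 = +28.8885 (running +28.8885)
  i=2: -3.6599·-2.1462 − 0.9275·4.2938 = +3.8722 (running +32.7607)
  i=3: 0.9275·5.0846 − 2.3940·-2.1462 = +9.8539 (running +42.6147)
Area = |Σ|/2 = |42.6147|/2 = 21.3073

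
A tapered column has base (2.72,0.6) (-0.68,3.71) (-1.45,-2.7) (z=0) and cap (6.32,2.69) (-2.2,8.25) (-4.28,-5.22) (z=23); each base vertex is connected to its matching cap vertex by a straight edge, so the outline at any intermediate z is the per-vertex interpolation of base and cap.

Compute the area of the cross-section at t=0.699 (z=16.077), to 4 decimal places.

Area at t=0.699: 43.6521

Cross-section at t=0.699: each vertex is (1-t)·p0[i] + t·p1[i].
  v1: (1-0.699)·(2.72,0.6) + 0.699·(6.32,2.69) = (5.2364,2.0609)
  v2: (1-0.699)·(-0.68,3.71) + 0.699·(-2.2,8.25) = (-1.7425,6.8835)
  v3: (1-0.699)·(-1.45,-2.7) + 0.699·(-4.28,-5.22) = (-3.4282,-4.4615)
Shoelace sum Σ(x_i·y_{i+1} − x_{i+1}·y_i):
  i=1: 5.2364·6.8835 − -1.7425·2.0609 = +39.6356 (running +39.6356)
  i=2: -1.7425·-4.4615 − -3.4282·6.8835 = +31.3717 (running +71.0074)
  i=3: -3.4282·2.0609 − 5.2364·-4.4615 = +16.2969 (running +87.3043)
Area = |Σ|/2 = |87.3043|/2 = 43.6521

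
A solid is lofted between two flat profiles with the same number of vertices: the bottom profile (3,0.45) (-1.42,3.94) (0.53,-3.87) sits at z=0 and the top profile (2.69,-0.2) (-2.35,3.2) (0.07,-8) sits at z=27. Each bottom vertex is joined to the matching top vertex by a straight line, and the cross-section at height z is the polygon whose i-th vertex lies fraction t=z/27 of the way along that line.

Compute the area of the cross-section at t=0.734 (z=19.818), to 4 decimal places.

Area at t=0.734: 21.1735

Cross-section at t=0.734: each vertex is (1-t)·p0[i] + t·p1[i].
  v1: (1-0.734)·(3,0.45) + 0.734·(2.69,-0.2) = (2.7725,-0.0271)
  v2: (1-0.734)·(-1.42,3.94) + 0.734·(-2.35,3.2) = (-2.1026,3.3968)
  v3: (1-0.734)·(0.53,-3.87) + 0.734·(0.07,-8) = (0.1924,-6.9014)
Shoelace sum Σ(x_i·y_{i+1} − x_{i+1}·y_i):
  i=1: 2.7725·3.3968 − -2.1026·-0.0271 = +9.3606 (running +9.3606)
  i=2: -2.1026·-6.9014 − 0.1924·3.3968 = +13.8576 (running +23.2183)
  i=3: 0.1924·-0.0271 − 2.7725·-6.9014 = +19.1287 (running +42.3470)
Area = |Σ|/2 = |42.3470|/2 = 21.1735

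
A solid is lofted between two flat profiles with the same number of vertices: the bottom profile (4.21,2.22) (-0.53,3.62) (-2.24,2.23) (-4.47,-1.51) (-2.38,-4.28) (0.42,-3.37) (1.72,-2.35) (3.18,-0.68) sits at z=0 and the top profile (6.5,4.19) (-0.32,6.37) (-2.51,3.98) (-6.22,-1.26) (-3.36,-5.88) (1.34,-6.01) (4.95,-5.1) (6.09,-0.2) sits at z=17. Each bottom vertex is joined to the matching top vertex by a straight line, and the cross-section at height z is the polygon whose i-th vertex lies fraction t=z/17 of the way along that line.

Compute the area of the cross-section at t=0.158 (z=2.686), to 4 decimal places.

Cross-section at t=0.158: each vertex is (1-t)·p0[i] + t·p1[i].
  v1: (1-0.158)·(4.21,2.22) + 0.158·(6.5,4.19) = (4.5718,2.5313)
  v2: (1-0.158)·(-0.53,3.62) + 0.158·(-0.32,6.37) = (-0.4968,4.0545)
  v3: (1-0.158)·(-2.24,2.23) + 0.158·(-2.51,3.98) = (-2.2827,2.5065)
  v4: (1-0.158)·(-4.47,-1.51) + 0.158·(-6.22,-1.26) = (-4.7465,-1.4705)
  v5: (1-0.158)·(-2.38,-4.28) + 0.158·(-3.36,-5.88) = (-2.5348,-4.5328)
  v6: (1-0.158)·(0.42,-3.37) + 0.158·(1.34,-6.01) = (0.5654,-3.7871)
  v7: (1-0.158)·(1.72,-2.35) + 0.158·(4.95,-5.1) = (2.2303,-2.7845)
  v8: (1-0.158)·(3.18,-0.68) + 0.158·(6.09,-0.2) = (3.6398,-0.6042)
Shoelace sum Σ(x_i·y_{i+1} − x_{i+1}·y_i):
  i=1: 4.5718·4.0545 − -0.4968·2.5313 = +19.7940 (running +19.7940)
  i=2: -0.4968·2.5065 − -2.2827·4.0545 = +8.0098 (running +27.8038)
  i=3: -2.2827·-1.4705 − -4.7465·2.5065 = +15.2538 (running +43.0575)
  i=4: -4.7465·-4.5328 − -2.5348·-1.4705 = +17.7875 (running +60.8450)
  i=5: -2.5348·-3.7871 − 0.5654·-4.5328 = +12.1624 (running +73.0074)
  i=6: 0.5654·-2.7845 − 2.2303·-3.7871 = +6.8723 (running +79.8797)
  i=7: 2.2303·-0.6042 − 3.6398·-2.7845 = +8.7875 (running +88.6672)
  i=8: 3.6398·2.5313 − 4.5718·-0.6042 = +11.9753 (running +100.6426)
Area = |Σ|/2 = |100.6426|/2 = 50.3213

Area at t=0.158: 50.3213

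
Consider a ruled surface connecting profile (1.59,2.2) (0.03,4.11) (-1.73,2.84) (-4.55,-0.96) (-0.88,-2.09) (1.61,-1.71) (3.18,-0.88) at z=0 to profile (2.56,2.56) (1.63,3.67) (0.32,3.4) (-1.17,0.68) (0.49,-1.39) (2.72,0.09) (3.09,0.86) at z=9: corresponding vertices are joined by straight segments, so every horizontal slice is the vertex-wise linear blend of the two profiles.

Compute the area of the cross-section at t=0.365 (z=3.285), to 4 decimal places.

Area at t=0.365: 21.5605

Cross-section at t=0.365: each vertex is (1-t)·p0[i] + t·p1[i].
  v1: (1-0.365)·(1.59,2.2) + 0.365·(2.56,2.56) = (1.9441,2.3314)
  v2: (1-0.365)·(0.03,4.11) + 0.365·(1.63,3.67) = (0.6140,3.9494)
  v3: (1-0.365)·(-1.73,2.84) + 0.365·(0.32,3.4) = (-0.9817,3.0444)
  v4: (1-0.365)·(-4.55,-0.96) + 0.365·(-1.17,0.68) = (-3.3163,-0.3614)
  v5: (1-0.365)·(-0.88,-2.09) + 0.365·(0.49,-1.39) = (-0.3800,-1.8345)
  v6: (1-0.365)·(1.61,-1.71) + 0.365·(2.72,0.09) = (2.0152,-1.0530)
  v7: (1-0.365)·(3.18,-0.88) + 0.365·(3.09,0.86) = (3.1472,-0.2449)
Shoelace sum Σ(x_i·y_{i+1} − x_{i+1}·y_i):
  i=1: 1.9441·3.9494 − 0.6140·2.3314 = +6.2464 (running +6.2464)
  i=2: 0.6140·3.0444 − -0.9817·3.9494 = +5.7466 (running +11.9929)
  i=3: -0.9817·-0.3614 − -3.3163·3.0444 = +10.4509 (running +22.4439)
  i=4: -3.3163·-1.8345 − -0.3800·-0.3614 = +5.9464 (running +28.3903)
  i=5: -0.3800·-1.0530 − 2.0152·-1.8345 = +4.0969 (running +32.4872)
  i=6: 2.0152·-0.2449 − 3.1472·-1.0530 = +2.8204 (running +35.3076)
  i=7: 3.1472·2.3314 − 1.9441·-0.2449 = +7.8134 (running +43.1210)
Area = |Σ|/2 = |43.1210|/2 = 21.5605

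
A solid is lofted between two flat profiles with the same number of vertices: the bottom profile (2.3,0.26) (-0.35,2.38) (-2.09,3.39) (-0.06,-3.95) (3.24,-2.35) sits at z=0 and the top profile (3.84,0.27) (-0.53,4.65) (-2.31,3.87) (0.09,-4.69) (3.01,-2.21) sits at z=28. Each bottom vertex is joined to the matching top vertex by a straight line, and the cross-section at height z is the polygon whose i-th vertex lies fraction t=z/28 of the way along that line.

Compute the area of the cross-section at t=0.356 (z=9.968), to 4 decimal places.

Cross-section at t=0.356: each vertex is (1-t)·p0[i] + t·p1[i].
  v1: (1-0.356)·(2.3,0.26) + 0.356·(3.84,0.27) = (2.8482,0.2636)
  v2: (1-0.356)·(-0.35,2.38) + 0.356·(-0.53,4.65) = (-0.4141,3.1881)
  v3: (1-0.356)·(-2.09,3.39) + 0.356·(-2.31,3.87) = (-2.1683,3.5609)
  v4: (1-0.356)·(-0.06,-3.95) + 0.356·(0.09,-4.69) = (-0.0066,-4.2134)
  v5: (1-0.356)·(3.24,-2.35) + 0.356·(3.01,-2.21) = (3.1581,-2.3002)
Shoelace sum Σ(x_i·y_{i+1} − x_{i+1}·y_i):
  i=1: 2.8482·3.1881 − -0.4141·0.2636 = +9.1897 (running +9.1897)
  i=2: -0.4141·3.5609 − -2.1683·3.1881 = +5.4384 (running +14.6280)
  i=3: -2.1683·-4.2134 − -0.0066·3.5609 = +9.1596 (running +23.7876)
  i=4: -0.0066·-2.3002 − 3.1581·-4.2134 = +13.3217 (running +37.1094)
  i=5: 3.1581·0.2636 − 2.8482·-2.3002 = +7.3838 (running +44.4931)
Area = |Σ|/2 = |44.4931|/2 = 22.2466

Area at t=0.356: 22.2466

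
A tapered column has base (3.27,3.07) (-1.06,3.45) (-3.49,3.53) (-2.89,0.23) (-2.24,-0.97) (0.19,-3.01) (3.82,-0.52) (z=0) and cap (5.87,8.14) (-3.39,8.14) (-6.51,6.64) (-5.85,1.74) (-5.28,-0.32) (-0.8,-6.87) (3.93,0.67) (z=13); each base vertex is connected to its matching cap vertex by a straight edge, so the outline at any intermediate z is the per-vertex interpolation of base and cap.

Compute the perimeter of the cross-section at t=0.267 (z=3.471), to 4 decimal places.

Cross-section at t=0.267: each vertex is (1-t)·p0[i] + t·p1[i].
  v1: (1-0.267)·(3.27,3.07) + 0.267·(5.87,8.14) = (3.9642,4.4237)
  v2: (1-0.267)·(-1.06,3.45) + 0.267·(-3.39,8.14) = (-1.6821,4.7022)
  v3: (1-0.267)·(-3.49,3.53) + 0.267·(-6.51,6.64) = (-4.2963,4.3604)
  v4: (1-0.267)·(-2.89,0.23) + 0.267·(-5.85,1.74) = (-3.6803,0.6332)
  v5: (1-0.267)·(-2.24,-0.97) + 0.267·(-5.28,-0.32) = (-3.0517,-0.7964)
  v6: (1-0.267)·(0.19,-3.01) + 0.267·(-0.8,-6.87) = (-0.0743,-4.0406)
  v7: (1-0.267)·(3.82,-0.52) + 0.267·(3.93,0.67) = (3.8494,-0.2023)
Perimeter = Σ |v_{i+1} − v_i|:
  edge 1→2: √(-5.6463² + 0.2785²) = 5.6532 (running 5.6532)
  edge 2→3: √(-2.6142² + -0.3419²) = 2.6365 (running 8.2897)
  edge 3→4: √(0.6160² + -3.7272²) = 3.7778 (running 12.0674)
  edge 4→5: √(0.6286² + -1.4296²) = 1.5617 (running 13.6292)
  edge 5→6: √(2.9774² + -3.2442²) = 4.4033 (running 18.0325)
  edge 6→7: √(3.9237² + 3.8384²) = 5.4889 (running 23.5214)
  edge 7→1: √(0.1148² + 4.6260²) = 4.6274 (running 28.1488)
Perimeter = 28.1488

Perimeter at t=0.267: 28.1488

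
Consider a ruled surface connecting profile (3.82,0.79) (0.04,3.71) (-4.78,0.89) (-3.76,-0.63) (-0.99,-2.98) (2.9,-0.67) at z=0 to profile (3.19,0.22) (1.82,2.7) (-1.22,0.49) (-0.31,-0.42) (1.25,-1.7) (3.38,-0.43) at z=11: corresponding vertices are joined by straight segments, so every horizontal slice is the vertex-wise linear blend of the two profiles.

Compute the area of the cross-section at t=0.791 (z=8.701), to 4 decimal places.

Area at t=0.791: 14.2025

Cross-section at t=0.791: each vertex is (1-t)·p0[i] + t·p1[i].
  v1: (1-0.791)·(3.82,0.79) + 0.791·(3.19,0.22) = (3.3217,0.3391)
  v2: (1-0.791)·(0.04,3.71) + 0.791·(1.82,2.7) = (1.4480,2.9111)
  v3: (1-0.791)·(-4.78,0.89) + 0.791·(-1.22,0.49) = (-1.9640,0.5736)
  v4: (1-0.791)·(-3.76,-0.63) + 0.791·(-0.31,-0.42) = (-1.0310,-0.4639)
  v5: (1-0.791)·(-0.99,-2.98) + 0.791·(1.25,-1.7) = (0.7818,-1.9675)
  v6: (1-0.791)·(2.9,-0.67) + 0.791·(3.38,-0.43) = (3.2797,-0.4802)
Shoelace sum Σ(x_i·y_{i+1} − x_{i+1}·y_i):
  i=1: 3.3217·2.9111 − 1.4480·0.3391 = +9.1786 (running +9.1786)
  i=2: 1.4480·0.5736 − -1.9640·2.9111 = +6.5481 (running +15.7267)
  i=3: -1.9640·-0.4639 − -1.0310·0.5736 = +1.5025 (running +17.2292)
  i=4: -1.0310·-1.9675 − 0.7818·-0.4639 = +2.3913 (running +19.6205)
  i=5: 0.7818·-0.4802 − 3.2797·-1.9675 = +6.0774 (running +25.6979)
  i=6: 3.2797·0.3391 − 3.3217·-0.4802 = +2.7072 (running +28.4051)
Area = |Σ|/2 = |28.4051|/2 = 14.2025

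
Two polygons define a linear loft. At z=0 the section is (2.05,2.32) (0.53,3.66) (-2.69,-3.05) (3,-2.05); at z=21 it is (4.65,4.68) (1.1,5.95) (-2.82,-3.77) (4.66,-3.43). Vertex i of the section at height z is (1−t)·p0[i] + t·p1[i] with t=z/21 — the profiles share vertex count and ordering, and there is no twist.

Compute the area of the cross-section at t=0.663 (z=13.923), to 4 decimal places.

Area at t=0.663: 38.5011

Cross-section at t=0.663: each vertex is (1-t)·p0[i] + t·p1[i].
  v1: (1-0.663)·(2.05,2.32) + 0.663·(4.65,4.68) = (3.7738,3.8847)
  v2: (1-0.663)·(0.53,3.66) + 0.663·(1.1,5.95) = (0.9079,5.1783)
  v3: (1-0.663)·(-2.69,-3.05) + 0.663·(-2.82,-3.77) = (-2.7762,-3.5274)
  v4: (1-0.663)·(3,-2.05) + 0.663·(4.66,-3.43) = (4.1006,-2.9649)
Shoelace sum Σ(x_i·y_{i+1} − x_{i+1}·y_i):
  i=1: 3.7738·5.1783 − 0.9079·3.8847 = +16.0148 (running +16.0148)
  i=2: 0.9079·-3.5274 − -2.7762·5.1783 = +11.1733 (running +27.1882)
  i=3: -2.7762·-2.9649 − 4.1006·-3.5274 = +22.6955 (running +49.8836)
  i=4: 4.1006·3.8847 − 3.7738·-2.9649 = +27.1185 (running +77.0021)
Area = |Σ|/2 = |77.0021|/2 = 38.5011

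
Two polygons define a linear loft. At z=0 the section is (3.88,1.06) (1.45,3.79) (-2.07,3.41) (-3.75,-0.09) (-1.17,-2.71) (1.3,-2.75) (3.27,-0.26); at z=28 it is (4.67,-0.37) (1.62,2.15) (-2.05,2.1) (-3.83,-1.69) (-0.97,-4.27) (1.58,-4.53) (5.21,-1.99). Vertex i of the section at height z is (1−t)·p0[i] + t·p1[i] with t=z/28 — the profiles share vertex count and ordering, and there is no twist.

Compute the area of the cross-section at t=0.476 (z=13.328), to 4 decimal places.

Area at t=0.476: 37.8580

Cross-section at t=0.476: each vertex is (1-t)·p0[i] + t·p1[i].
  v1: (1-0.476)·(3.88,1.06) + 0.476·(4.67,-0.37) = (4.2560,0.3793)
  v2: (1-0.476)·(1.45,3.79) + 0.476·(1.62,2.15) = (1.5309,3.0094)
  v3: (1-0.476)·(-2.07,3.41) + 0.476·(-2.05,2.1) = (-2.0605,2.7864)
  v4: (1-0.476)·(-3.75,-0.09) + 0.476·(-3.83,-1.69) = (-3.7881,-0.8516)
  v5: (1-0.476)·(-1.17,-2.71) + 0.476·(-0.97,-4.27) = (-1.0748,-3.4526)
  v6: (1-0.476)·(1.3,-2.75) + 0.476·(1.58,-4.53) = (1.4333,-3.5973)
  v7: (1-0.476)·(3.27,-0.26) + 0.476·(5.21,-1.99) = (4.1934,-1.0835)
Shoelace sum Σ(x_i·y_{i+1} − x_{i+1}·y_i):
  i=1: 4.2560·3.0094 − 1.5309·0.3793 = +12.2272 (running +12.2272)
  i=2: 1.5309·2.7864 − -2.0605·3.0094 = +10.4665 (running +22.6938)
  i=3: -2.0605·-0.8516 − -3.7881·2.7864 = +12.3100 (running +35.0038)
  i=4: -3.7881·-3.4526 − -1.0748·-0.8516 = +12.1633 (running +47.1670)
  i=5: -1.0748·-3.5973 − 1.4333·-3.4526 = +8.8148 (running +55.9819)
  i=6: 1.4333·-1.0835 − 4.1934·-3.5973 = +13.5320 (running +69.5139)
  i=7: 4.1934·0.3793 − 4.2560·-1.0835 = +6.2020 (running +75.7159)
Area = |Σ|/2 = |75.7159|/2 = 37.8580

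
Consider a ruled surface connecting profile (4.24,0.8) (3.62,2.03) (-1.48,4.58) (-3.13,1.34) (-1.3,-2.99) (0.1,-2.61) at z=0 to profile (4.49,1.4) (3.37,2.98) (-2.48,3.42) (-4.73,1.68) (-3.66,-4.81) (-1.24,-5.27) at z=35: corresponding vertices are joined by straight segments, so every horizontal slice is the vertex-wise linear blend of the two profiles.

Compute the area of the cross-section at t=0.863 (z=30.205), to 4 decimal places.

Cross-section at t=0.863: each vertex is (1-t)·p0[i] + t·p1[i].
  v1: (1-0.863)·(4.24,0.8) + 0.863·(4.49,1.4) = (4.4558,1.3178)
  v2: (1-0.863)·(3.62,2.03) + 0.863·(3.37,2.98) = (3.4043,2.8498)
  v3: (1-0.863)·(-1.48,4.58) + 0.863·(-2.48,3.42) = (-2.3430,3.5789)
  v4: (1-0.863)·(-3.13,1.34) + 0.863·(-4.73,1.68) = (-4.5108,1.6334)
  v5: (1-0.863)·(-1.3,-2.99) + 0.863·(-3.66,-4.81) = (-3.3367,-4.5607)
  v6: (1-0.863)·(0.1,-2.61) + 0.863·(-1.24,-5.27) = (-1.0564,-4.9056)
Shoelace sum Σ(x_i·y_{i+1} − x_{i+1}·y_i):
  i=1: 4.4558·2.8498 − 3.4043·1.3178 = +8.2121 (running +8.2121)
  i=2: 3.4043·3.5789 − -2.3430·2.8498 = +18.8607 (running +27.0728)
  i=3: -2.3430·1.6334 − -4.5108·3.5789 = +12.3167 (running +39.3895)
  i=4: -4.5108·-4.5607 − -3.3367·1.6334 = +26.0224 (running +65.4119)
  i=5: -3.3367·-4.9056 − -1.0564·-4.5607 = +11.5504 (running +76.9623)
  i=6: -1.0564·1.3178 − 4.4558·-4.9056 = +20.4659 (running +97.4282)
Area = |Σ|/2 = |97.4282|/2 = 48.7141

Area at t=0.863: 48.7141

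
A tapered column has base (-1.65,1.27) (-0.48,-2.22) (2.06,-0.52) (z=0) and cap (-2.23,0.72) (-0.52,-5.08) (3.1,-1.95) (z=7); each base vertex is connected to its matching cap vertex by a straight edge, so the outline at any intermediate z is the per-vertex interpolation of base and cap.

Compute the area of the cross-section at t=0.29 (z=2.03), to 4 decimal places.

Area at t=0.29: 7.3372

Cross-section at t=0.29: each vertex is (1-t)·p0[i] + t·p1[i].
  v1: (1-0.29)·(-1.65,1.27) + 0.29·(-2.23,0.72) = (-1.8182,1.1105)
  v2: (1-0.29)·(-0.48,-2.22) + 0.29·(-0.52,-5.08) = (-0.4916,-3.0494)
  v3: (1-0.29)·(2.06,-0.52) + 0.29·(3.1,-1.95) = (2.3616,-0.9347)
Shoelace sum Σ(x_i·y_{i+1} − x_{i+1}·y_i):
  i=1: -1.8182·-3.0494 − -0.4916·1.1105 = +6.0903 (running +6.0903)
  i=2: -0.4916·-0.9347 − 2.3616·-3.0494 = +7.6610 (running +13.7513)
  i=3: 2.3616·1.1105 − -1.8182·-0.9347 = +0.9231 (running +14.6744)
Area = |Σ|/2 = |14.6744|/2 = 7.3372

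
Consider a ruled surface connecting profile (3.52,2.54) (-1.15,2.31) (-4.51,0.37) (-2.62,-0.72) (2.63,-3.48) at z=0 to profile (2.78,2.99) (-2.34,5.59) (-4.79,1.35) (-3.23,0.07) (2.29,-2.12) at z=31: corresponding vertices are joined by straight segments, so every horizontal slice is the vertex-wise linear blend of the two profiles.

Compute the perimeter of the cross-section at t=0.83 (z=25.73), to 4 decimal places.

Perimeter at t=0.83: 23.3865

Cross-section at t=0.83: each vertex is (1-t)·p0[i] + t·p1[i].
  v1: (1-0.83)·(3.52,2.54) + 0.83·(2.78,2.99) = (2.9058,2.9135)
  v2: (1-0.83)·(-1.15,2.31) + 0.83·(-2.34,5.59) = (-2.1377,5.0324)
  v3: (1-0.83)·(-4.51,0.37) + 0.83·(-4.79,1.35) = (-4.7424,1.1834)
  v4: (1-0.83)·(-2.62,-0.72) + 0.83·(-3.23,0.07) = (-3.1263,-0.0643)
  v5: (1-0.83)·(2.63,-3.48) + 0.83·(2.29,-2.12) = (2.3478,-2.3512)
Perimeter = Σ |v_{i+1} − v_i|:
  edge 1→2: √(-5.0435² + 2.1189²) = 5.4705 (running 5.4705)
  edge 2→3: √(-2.6047² + -3.8490²) = 4.6475 (running 10.1180)
  edge 3→4: √(1.6161² + -1.2477²) = 2.0417 (running 12.1597)
  edge 4→5: √(5.4741² + -2.2869²) = 5.9326 (running 18.0923)
  edge 5→1: √(0.5580² + 5.2647²) = 5.2942 (running 23.3865)
Perimeter = 23.3865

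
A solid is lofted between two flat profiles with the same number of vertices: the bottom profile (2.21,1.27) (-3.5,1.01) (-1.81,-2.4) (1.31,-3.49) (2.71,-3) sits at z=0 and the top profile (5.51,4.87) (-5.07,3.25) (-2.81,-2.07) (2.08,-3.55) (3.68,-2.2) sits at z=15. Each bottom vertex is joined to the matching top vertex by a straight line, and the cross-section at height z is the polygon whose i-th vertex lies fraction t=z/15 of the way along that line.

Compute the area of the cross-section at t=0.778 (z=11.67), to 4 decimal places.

Area at t=0.778: 48.0180

Cross-section at t=0.778: each vertex is (1-t)·p0[i] + t·p1[i].
  v1: (1-0.778)·(2.21,1.27) + 0.778·(5.51,4.87) = (4.7774,4.0708)
  v2: (1-0.778)·(-3.5,1.01) + 0.778·(-5.07,3.25) = (-4.7215,2.7527)
  v3: (1-0.778)·(-1.81,-2.4) + 0.778·(-2.81,-2.07) = (-2.5880,-2.1433)
  v4: (1-0.778)·(1.31,-3.49) + 0.778·(2.08,-3.55) = (1.9091,-3.5367)
  v5: (1-0.778)·(2.71,-3) + 0.778·(3.68,-2.2) = (3.4647,-2.3776)
Shoelace sum Σ(x_i·y_{i+1} − x_{i+1}·y_i):
  i=1: 4.7774·2.7527 − -4.7215·4.0708 = +32.3710 (running +32.3710)
  i=2: -4.7215·-2.1433 − -2.5880·2.7527 = +17.2434 (running +49.6143)
  i=3: -2.5880·-3.5367 − 1.9091·-2.1433 = +13.2445 (running +62.8589)
  i=4: 1.9091·-2.3776 − 3.4647·-3.5367 = +7.7144 (running +70.5733)
  i=5: 3.4647·4.0708 − 4.7774·-2.3776 = +25.4627 (running +96.0360)
Area = |Σ|/2 = |96.0360|/2 = 48.0180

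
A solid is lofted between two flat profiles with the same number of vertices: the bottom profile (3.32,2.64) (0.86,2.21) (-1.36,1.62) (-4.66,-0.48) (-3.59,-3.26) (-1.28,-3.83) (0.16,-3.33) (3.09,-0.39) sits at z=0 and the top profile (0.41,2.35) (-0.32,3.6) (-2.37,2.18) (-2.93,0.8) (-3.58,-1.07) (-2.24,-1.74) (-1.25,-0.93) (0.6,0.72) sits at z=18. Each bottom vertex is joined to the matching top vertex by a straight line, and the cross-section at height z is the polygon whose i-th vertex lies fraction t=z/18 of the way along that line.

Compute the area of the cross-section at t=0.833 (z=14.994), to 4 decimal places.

Cross-section at t=0.833: each vertex is (1-t)·p0[i] + t·p1[i].
  v1: (1-0.833)·(3.32,2.64) + 0.833·(0.41,2.35) = (0.8960,2.3984)
  v2: (1-0.833)·(0.86,2.21) + 0.833·(-0.32,3.6) = (-0.1229,3.3679)
  v3: (1-0.833)·(-1.36,1.62) + 0.833·(-2.37,2.18) = (-2.2013,2.0865)
  v4: (1-0.833)·(-4.66,-0.48) + 0.833·(-2.93,0.8) = (-3.2189,0.5862)
  v5: (1-0.833)·(-3.59,-3.26) + 0.833·(-3.58,-1.07) = (-3.5817,-1.4357)
  v6: (1-0.833)·(-1.28,-3.83) + 0.833·(-2.24,-1.74) = (-2.0797,-2.0890)
  v7: (1-0.833)·(0.16,-3.33) + 0.833·(-1.25,-0.93) = (-1.0145,-1.3308)
  v8: (1-0.833)·(3.09,-0.39) + 0.833·(0.6,0.72) = (1.0158,0.5346)
Shoelace sum Σ(x_i·y_{i+1} − x_{i+1}·y_i):
  i=1: 0.8960·3.3679 − -0.1229·2.3984 = +3.3124 (running +3.3124)
  i=2: -0.1229·2.0865 − -2.2013·3.3679 = +7.1573 (running +10.4697)
  i=3: -2.2013·0.5862 − -3.2189·2.0865 = +5.4257 (running +15.8953)
  i=4: -3.2189·-1.4357 − -3.5817·0.5862 = +6.7212 (running +22.6165)
  i=5: -3.5817·-2.0890 − -2.0797·-1.4357 = +4.4964 (running +27.1129)
  i=6: -2.0797·-1.3308 − -1.0145·-2.0890 = +0.6483 (running +27.7612)
  i=7: -1.0145·0.5346 − 1.0158·-1.3308 = +0.8095 (running +28.5706)
  i=8: 1.0158·2.3984 − 0.8960·0.5346 = +1.9574 (running +30.5280)
Area = |Σ|/2 = |30.5280|/2 = 15.2640

Area at t=0.833: 15.2640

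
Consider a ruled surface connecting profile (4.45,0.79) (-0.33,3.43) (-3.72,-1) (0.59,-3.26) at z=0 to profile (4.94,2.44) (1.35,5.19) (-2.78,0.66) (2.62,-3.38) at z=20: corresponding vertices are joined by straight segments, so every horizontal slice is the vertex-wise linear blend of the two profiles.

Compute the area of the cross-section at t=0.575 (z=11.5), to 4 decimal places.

Area at t=0.575: 31.7395

Cross-section at t=0.575: each vertex is (1-t)·p0[i] + t·p1[i].
  v1: (1-0.575)·(4.45,0.79) + 0.575·(4.94,2.44) = (4.7317,1.7387)
  v2: (1-0.575)·(-0.33,3.43) + 0.575·(1.35,5.19) = (0.6360,4.4420)
  v3: (1-0.575)·(-3.72,-1) + 0.575·(-2.78,0.66) = (-3.1795,-0.0455)
  v4: (1-0.575)·(0.59,-3.26) + 0.575·(2.62,-3.38) = (1.7572,-3.3290)
Shoelace sum Σ(x_i·y_{i+1} − x_{i+1}·y_i):
  i=1: 4.7317·4.4420 − 0.6360·1.7387 = +19.9126 (running +19.9126)
  i=2: 0.6360·-0.0455 − -3.1795·4.4420 = +14.0944 (running +34.0070)
  i=3: -3.1795·-3.3290 − 1.7572·-0.0455 = +10.6645 (running +44.6715)
  i=4: 1.7572·1.7387 − 4.7317·-3.3290 = +18.8074 (running +63.4789)
Area = |Σ|/2 = |63.4789|/2 = 31.7395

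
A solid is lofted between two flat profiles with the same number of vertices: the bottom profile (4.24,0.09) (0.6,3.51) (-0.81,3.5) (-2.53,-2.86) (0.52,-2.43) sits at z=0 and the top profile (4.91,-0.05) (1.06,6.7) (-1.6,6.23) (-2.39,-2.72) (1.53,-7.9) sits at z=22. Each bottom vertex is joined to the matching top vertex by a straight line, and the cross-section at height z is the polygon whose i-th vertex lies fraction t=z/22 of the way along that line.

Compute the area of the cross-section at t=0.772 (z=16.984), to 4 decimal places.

Cross-section at t=0.772: each vertex is (1-t)·p0[i] + t·p1[i].
  v1: (1-0.772)·(4.24,0.09) + 0.772·(4.91,-0.05) = (4.7572,-0.0181)
  v2: (1-0.772)·(0.6,3.51) + 0.772·(1.06,6.7) = (0.9551,5.9727)
  v3: (1-0.772)·(-0.81,3.5) + 0.772·(-1.6,6.23) = (-1.4199,5.6076)
  v4: (1-0.772)·(-2.53,-2.86) + 0.772·(-2.39,-2.72) = (-2.4219,-2.7519)
  v5: (1-0.772)·(0.52,-2.43) + 0.772·(1.53,-7.9) = (1.2997,-6.6528)
Shoelace sum Σ(x_i·y_{i+1} − x_{i+1}·y_i):
  i=1: 4.7572·5.9727 − 0.9551·-0.0181 = +28.4307 (running +28.4307)
  i=2: 0.9551·5.6076 − -1.4199·5.9727 = +13.8364 (running +42.2671)
  i=3: -1.4199·-2.7519 − -2.4219·5.6076 = +17.4885 (running +59.7556)
  i=4: -2.4219·-6.6528 − 1.2997·-2.7519 = +19.6894 (running +79.4450)
  i=5: 1.2997·-0.0181 − 4.7572·-6.6528 = +31.6257 (running +111.0706)
Area = |Σ|/2 = |111.0706|/2 = 55.5353

Area at t=0.772: 55.5353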